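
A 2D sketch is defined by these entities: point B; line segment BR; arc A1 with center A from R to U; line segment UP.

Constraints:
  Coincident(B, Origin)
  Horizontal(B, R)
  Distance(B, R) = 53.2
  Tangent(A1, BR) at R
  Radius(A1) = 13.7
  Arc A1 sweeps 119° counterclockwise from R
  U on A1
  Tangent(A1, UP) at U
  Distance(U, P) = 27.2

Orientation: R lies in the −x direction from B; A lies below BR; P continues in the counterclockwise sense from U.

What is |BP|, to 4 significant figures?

68.20

B is at the origin; BR is horizontal with |BR| = 53.2 and R on the −x side, so R = (-53.20, 0.000). Tangency of A1 to BR means the radius AR is perpendicular to BR, so A = R + (0, -13.7) = (-53.20, -13.70). On A1, R sits at bearing 90° from A; a 119° counterclockwise sweep puts U at bearing 209°, so U = A + 13.7·(cos 209°, sin 209°) = (-65.18, -20.34). Since A1 is tangent to UP there, AU ⟂ UP, so UP runs along (−sin 209°, cos 209°); with |UP| = 27.2, P = (-52.00, -44.13). Then |BP| = |P − B| = 68.20.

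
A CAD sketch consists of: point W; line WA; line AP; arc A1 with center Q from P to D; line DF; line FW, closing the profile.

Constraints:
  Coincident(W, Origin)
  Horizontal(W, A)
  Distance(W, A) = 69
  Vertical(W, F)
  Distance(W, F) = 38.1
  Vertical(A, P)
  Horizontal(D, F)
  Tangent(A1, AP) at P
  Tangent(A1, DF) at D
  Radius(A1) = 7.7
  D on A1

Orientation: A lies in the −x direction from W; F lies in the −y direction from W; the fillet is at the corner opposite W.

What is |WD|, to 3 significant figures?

72.2

W is at the origin; W and A share the same y with |WA| = 69.0 and A on the −x side, so A = (-69.0, 0.00). W and F share the same x with |WF| = 38.1 and F on the −y side, so F = (0.00, -38.1). The virtual corner opposite W is at (-69.0, -38.1). Since A1 is tangent to AP there, QP ⟂ AP and since A1 is tangent to DF there, QD ⟂ DF, with radius 7.7, so the center Q sits 7.7 in from both sides at Q = (-61.3, -30.4). That places the tangent points at P = (-69.0, -30.4) on AP and D = (-61.3, -38.1) on DF. Then |WD| = |D − W| = 72.2.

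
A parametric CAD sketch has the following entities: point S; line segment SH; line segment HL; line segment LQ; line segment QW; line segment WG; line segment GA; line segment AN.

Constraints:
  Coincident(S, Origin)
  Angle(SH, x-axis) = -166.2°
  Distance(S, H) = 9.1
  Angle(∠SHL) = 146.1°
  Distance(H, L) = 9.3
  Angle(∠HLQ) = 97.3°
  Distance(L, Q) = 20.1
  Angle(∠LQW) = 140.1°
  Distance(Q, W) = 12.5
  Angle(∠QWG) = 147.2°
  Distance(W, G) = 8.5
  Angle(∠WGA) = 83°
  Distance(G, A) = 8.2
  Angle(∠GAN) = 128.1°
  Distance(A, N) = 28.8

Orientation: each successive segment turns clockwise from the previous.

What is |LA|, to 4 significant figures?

29.88

∠QWG = 147.2° gives WG at 4.500° from the x-axis; with |WG| = 8.5, G = (5.299, 28.87). ∠WGA = 83.0° gives GA at -92.50° from the x-axis; with |GA| = 8.2, A = (4.942, 20.68). Then |LA| = |A − L| = 29.88.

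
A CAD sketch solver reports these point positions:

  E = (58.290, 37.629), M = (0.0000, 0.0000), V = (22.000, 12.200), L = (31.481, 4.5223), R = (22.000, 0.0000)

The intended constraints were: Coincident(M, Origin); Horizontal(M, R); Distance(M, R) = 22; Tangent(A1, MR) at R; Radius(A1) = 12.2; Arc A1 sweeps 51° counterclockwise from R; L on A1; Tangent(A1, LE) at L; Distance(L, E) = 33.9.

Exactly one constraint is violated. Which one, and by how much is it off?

Distance(L, E) = 33.9 — off by 8.70.

M = (0.00, 0.00) ✓; M.y = 0.00, R.y = 0.00 ✓; |MR| = 22.00 ✓; ∠(VR, RM) = 90.00° ✓; |VR| = 12.20 ✓; bearing(V→L) − bearing(V→R) = 51.00° ✓; |VL| = 12.20 ✓; ∠(VL, LE) = 90.00° ✓; |LE| = 42.60 ✗.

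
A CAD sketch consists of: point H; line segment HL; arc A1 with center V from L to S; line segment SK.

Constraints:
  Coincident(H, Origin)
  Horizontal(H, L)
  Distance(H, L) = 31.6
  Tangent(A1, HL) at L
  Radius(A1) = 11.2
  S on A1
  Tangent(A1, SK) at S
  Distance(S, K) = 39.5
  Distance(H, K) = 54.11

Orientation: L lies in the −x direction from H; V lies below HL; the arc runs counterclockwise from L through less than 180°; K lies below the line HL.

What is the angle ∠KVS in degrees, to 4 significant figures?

74.17°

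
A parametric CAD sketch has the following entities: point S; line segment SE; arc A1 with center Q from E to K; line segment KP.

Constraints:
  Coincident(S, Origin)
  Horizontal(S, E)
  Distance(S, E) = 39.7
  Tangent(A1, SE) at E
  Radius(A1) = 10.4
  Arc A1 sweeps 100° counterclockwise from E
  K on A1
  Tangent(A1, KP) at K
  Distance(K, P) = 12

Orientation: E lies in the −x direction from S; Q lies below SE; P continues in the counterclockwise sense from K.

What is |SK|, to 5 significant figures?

51.412

S is at the origin; S and E share the same y with |SE| = 39.7 and E on the −x side, so E = (-39.700, 0.0000). The tangent condition forces QE to be normal to SE, so Q = E + (0, -10.4) = (-39.700, -10.400). On A1, E sits at bearing 90° from Q; a 100° counterclockwise sweep puts K at bearing 190°, so K = Q + 10.4·(cos 190°, sin 190°) = (-49.942, -12.206). Then |SK| = |K − S| = 51.412.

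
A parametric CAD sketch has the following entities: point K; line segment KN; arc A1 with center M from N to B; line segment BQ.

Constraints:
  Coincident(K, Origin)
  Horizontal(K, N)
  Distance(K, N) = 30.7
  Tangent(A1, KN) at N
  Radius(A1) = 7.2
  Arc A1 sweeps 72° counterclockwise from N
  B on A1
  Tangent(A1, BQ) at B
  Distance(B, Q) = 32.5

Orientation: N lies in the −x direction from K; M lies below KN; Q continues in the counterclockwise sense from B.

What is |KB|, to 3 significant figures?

37.9

K is at the origin; KN is horizontal with |KN| = 30.7 and N on the −x side, so N = (-30.7, 0.00). A1 meets KN tangentially, so MN is at right angles to KN, so M = N + (0, -7.2) = (-30.7, -7.20). On A1, N sits at bearing 90° from M; a 72° counterclockwise sweep puts B at bearing 162°, so B = M + 7.2·(cos 162°, sin 162°) = (-37.5, -4.98). Then |KB| = |B − K| = 37.9.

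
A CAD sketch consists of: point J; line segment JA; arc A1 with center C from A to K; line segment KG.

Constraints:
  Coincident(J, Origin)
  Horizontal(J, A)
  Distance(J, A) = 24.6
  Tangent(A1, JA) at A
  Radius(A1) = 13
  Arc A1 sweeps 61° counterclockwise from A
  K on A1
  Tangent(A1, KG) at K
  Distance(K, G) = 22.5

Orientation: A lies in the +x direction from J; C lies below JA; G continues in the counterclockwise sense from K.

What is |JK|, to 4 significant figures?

14.83

J is at the origin; J and A share the same y with |JA| = 24.6 and A on the +x side, so A = (24.60, 0.000). A1 meets JA tangentially, so CA is at right angles to JA, so C = A + (0, -13) = (24.60, -13.00). On A1, A sits at bearing 90° from C; a 61° counterclockwise sweep puts K at bearing 151°, so K = C + 13.0·(cos 151°, sin 151°) = (13.23, -6.697). Then |JK| = |K − J| = 14.83.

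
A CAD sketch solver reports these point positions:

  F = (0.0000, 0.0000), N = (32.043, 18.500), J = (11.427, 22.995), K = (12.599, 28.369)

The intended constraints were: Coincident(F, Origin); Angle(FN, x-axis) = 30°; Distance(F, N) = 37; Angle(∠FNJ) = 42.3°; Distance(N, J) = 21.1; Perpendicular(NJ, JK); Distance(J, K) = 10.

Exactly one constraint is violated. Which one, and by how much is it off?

Distance(J, K) = 10 — off by 4.50.

F = (0.00, 0.00) ✓; FN at 30.00° ✓; |FN| = 37.00 ✓; ∠FNJ = 42.30° ✓; |NJ| = 21.10 ✓; ∠(NJ, JK) = 90.00° ✓; |JK| = 5.500 ✗.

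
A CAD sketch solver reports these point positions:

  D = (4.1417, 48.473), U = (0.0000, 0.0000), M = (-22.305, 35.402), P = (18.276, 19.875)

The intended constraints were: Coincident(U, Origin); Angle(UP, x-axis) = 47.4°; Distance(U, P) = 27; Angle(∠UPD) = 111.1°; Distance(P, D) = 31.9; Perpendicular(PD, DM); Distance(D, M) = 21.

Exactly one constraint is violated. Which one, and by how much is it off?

Distance(D, M) = 21 — off by 8.50.

U = (0.00, 0.00) ✓; UP at 47.40° ✓; |UP| = 27.00 ✓; ∠UPD = 111.1° ✓; |PD| = 31.90 ✓; ∠(PD, DM) = 90.00° ✓; |DM| = 29.50 ✗.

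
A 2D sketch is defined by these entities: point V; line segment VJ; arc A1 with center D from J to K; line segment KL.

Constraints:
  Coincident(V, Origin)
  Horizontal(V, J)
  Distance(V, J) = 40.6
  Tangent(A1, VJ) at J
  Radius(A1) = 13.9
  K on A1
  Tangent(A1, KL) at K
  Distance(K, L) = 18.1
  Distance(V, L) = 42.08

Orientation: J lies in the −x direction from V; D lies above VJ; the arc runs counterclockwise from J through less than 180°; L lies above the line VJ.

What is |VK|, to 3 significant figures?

30.2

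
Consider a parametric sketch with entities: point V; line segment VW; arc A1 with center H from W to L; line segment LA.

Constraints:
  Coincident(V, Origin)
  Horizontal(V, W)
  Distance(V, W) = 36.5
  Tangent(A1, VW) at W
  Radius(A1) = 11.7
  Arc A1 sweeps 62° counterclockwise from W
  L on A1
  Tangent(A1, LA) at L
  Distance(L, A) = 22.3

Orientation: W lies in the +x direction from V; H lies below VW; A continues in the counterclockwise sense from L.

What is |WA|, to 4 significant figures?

33.22

V is at the origin; VW is horizontal with |VW| = 36.5 and W on the +x side, so W = (36.50, 0.000). The tangent condition forces HW to be normal to VW, so H = W + (0, -11.7) = (36.50, -11.70). On A1, W sits at bearing 90° from H; a 62° counterclockwise sweep puts L at bearing 152°, so L = H + 11.7·(cos 152°, sin 152°) = (26.17, -6.207). A1 meets LA tangentially, so HL is at right angles to LA, so LA runs along (−sin 152°, cos 152°); with |LA| = 22.3, A = (15.70, -25.90). Then |WA| = |A − W| = 33.22.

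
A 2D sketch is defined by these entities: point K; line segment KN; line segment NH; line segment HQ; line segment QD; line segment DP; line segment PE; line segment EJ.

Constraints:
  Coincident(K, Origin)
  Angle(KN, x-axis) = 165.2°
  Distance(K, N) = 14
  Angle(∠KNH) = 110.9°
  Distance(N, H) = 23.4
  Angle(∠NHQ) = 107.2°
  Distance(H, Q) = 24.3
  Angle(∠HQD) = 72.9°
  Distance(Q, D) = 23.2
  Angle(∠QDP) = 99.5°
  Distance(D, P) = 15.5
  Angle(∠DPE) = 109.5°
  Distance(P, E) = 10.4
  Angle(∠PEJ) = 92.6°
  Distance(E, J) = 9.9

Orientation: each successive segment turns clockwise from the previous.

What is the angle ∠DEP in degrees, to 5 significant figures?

43.173°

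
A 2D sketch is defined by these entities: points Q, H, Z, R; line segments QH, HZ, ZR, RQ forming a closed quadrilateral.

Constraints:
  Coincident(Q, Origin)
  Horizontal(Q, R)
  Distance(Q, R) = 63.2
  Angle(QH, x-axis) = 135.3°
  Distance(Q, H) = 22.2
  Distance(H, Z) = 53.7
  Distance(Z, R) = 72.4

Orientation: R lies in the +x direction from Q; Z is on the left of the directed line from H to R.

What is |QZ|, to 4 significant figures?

59.88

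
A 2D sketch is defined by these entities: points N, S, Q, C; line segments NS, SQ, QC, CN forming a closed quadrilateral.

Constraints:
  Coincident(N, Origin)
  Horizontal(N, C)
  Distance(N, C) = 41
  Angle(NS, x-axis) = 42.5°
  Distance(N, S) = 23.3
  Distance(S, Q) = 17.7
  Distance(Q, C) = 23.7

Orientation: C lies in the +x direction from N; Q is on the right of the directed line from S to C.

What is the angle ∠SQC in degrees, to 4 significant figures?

85.92°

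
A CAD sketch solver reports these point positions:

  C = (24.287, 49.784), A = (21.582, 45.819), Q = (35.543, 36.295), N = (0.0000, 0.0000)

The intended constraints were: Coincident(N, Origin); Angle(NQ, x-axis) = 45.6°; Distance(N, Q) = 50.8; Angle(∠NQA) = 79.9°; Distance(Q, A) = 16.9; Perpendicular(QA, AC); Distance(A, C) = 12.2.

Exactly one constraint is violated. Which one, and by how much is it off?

Distance(A, C) = 12.2 — off by 7.40.

N = (0.00, 0.00) ✓; NQ at 45.60° ✓; |NQ| = 50.80 ✓; ∠NQA = 79.90° ✓; |QA| = 16.90 ✓; ∠(QA, AC) = 90.00° ✓; |AC| = 4.800 ✗.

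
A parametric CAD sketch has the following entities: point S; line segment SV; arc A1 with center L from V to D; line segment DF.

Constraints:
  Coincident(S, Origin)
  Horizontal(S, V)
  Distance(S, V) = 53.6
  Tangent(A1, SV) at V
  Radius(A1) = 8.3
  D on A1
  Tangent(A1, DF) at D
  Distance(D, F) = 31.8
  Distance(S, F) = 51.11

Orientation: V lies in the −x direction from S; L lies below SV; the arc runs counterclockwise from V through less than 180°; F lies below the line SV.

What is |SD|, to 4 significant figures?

61.00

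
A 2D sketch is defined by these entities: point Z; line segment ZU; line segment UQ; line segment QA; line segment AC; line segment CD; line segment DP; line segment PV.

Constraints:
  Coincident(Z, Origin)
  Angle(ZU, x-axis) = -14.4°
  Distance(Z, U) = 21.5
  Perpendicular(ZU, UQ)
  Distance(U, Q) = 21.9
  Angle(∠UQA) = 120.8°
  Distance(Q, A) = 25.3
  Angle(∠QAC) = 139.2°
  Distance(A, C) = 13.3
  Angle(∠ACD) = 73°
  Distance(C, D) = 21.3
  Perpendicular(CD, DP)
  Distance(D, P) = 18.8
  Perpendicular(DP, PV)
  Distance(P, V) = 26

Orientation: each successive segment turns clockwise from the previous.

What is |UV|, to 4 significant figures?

49.58

Z is at the origin; ZU runs at -14.4° with length 21.5, so U = (20.82, -5.347). The perpendicularity gives UQ at right angles to ZU, so UQ runs at -104.4°; with |UQ| = 21.9, Q = (15.38, -26.56). ∠UQA = 120.8° gives QA at -163.6° from the x-axis; with |QA| = 25.3, A = (-8.892, -33.70). ∠QAC = 139.2° gives AC at 155.6° from the x-axis; with |AC| = 13.3, C = (-21.00, -28.21). ∠ACD = 73.0° gives CD at 48.60° from the x-axis; with |CD| = 21.3, D = (-6.919, -12.23). CD is perpendicular to DP, so DP runs at -41.40°; with |DP| = 18.8, P = (7.184, -24.66). DP ⟂ PV, so PV runs at -131.4°; with |PV| = 26.0, V = (-10.01, -44.17). Then |UV| = |V − U| = 49.58.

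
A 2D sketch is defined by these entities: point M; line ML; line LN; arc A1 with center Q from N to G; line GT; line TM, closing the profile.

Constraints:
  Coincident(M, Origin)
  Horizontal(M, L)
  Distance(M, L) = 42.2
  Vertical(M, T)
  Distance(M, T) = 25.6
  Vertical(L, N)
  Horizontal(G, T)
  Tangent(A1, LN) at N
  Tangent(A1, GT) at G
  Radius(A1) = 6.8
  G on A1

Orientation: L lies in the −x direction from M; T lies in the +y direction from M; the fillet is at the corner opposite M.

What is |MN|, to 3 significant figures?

46.2

M is at the origin; ML is horizontal with |ML| = 42.2 and L on the −x side, so L = (-42.2, 0.00). MT is vertical with |MT| = 25.6 and T on the +y side, so T = (0.00, 25.6). The virtual corner opposite M is at (-42.2, 25.6). A1 meets LN tangentially, so QN is at right angles to LN and since A1 is tangent to GT there, QG ⟂ GT, with radius 6.8, so the center Q sits 6.8 in from both sides at Q = (-35.4, 18.8). That places the tangent points at N = (-42.2, 18.8) on LN and G = (-35.4, 25.6) on GT. Then |MN| = |N − M| = 46.2.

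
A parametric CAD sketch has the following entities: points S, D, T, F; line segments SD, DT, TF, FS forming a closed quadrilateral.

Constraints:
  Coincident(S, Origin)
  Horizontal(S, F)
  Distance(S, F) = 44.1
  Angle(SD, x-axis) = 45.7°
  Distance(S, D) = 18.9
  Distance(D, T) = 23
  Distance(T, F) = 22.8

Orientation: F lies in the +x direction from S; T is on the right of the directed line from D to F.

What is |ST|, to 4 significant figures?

23.77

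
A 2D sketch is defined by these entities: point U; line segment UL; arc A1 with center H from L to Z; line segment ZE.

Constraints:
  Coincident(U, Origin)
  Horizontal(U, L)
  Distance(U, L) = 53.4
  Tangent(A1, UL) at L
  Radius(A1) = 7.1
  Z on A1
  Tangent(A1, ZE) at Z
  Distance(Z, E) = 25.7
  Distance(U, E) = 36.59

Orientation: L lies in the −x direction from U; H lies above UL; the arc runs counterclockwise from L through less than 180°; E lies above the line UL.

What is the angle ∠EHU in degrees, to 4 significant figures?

37.66°

Checks: |HZ| = 7.100 ✓; ∠(HZ, ZE) = 90.00° ✓; |ZE| = 25.70 ✓; |UE| = 36.59 ✓.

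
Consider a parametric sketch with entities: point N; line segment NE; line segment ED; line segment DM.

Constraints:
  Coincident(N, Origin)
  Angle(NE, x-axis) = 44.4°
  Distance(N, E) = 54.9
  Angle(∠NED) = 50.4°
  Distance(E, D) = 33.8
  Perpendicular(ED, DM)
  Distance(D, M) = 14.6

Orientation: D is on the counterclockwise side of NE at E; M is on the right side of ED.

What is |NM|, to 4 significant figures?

56.91

∠NED = 50.4°, so ED runs at 44.4° + (180° − 50.4°) = 174.0° from the x-axis; with |ED| = 33.8, D = E + 33.8·(cos 174.0°, sin 174.0°) = (5.610, 41.94). The perpendicularity gives DM at right angles to ED; with |DM| = 14.6 on the right of ED, M = D + 14.6·(0.1045, 0.9945) = (7.136, 56.46). Then |NM| = |M − N| = 56.91.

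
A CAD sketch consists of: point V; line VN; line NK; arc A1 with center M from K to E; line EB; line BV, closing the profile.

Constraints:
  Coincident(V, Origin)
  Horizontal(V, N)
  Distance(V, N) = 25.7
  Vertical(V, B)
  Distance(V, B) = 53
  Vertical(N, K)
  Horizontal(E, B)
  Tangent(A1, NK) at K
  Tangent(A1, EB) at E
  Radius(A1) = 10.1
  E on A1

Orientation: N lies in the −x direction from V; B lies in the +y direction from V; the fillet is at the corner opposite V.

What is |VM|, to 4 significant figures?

45.65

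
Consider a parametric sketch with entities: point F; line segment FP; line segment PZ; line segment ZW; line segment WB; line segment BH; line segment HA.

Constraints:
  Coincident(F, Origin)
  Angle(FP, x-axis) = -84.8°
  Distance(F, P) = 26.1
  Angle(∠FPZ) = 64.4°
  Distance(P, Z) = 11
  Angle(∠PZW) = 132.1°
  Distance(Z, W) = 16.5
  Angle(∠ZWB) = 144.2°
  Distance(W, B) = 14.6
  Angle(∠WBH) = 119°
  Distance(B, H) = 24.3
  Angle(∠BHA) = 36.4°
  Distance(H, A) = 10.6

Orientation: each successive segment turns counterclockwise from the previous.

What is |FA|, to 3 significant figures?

8.29

F is at the origin; FP runs at -84.8° with length 26.1, so P = (2.37, -26.0). ∠FPZ = 64.4° gives PZ at 30.8° from the x-axis; with |PZ| = 11.0, Z = (11.8, -20.4). ∠PZW = 132.1° gives ZW at 78.7° from the x-axis; with |ZW| = 16.5, W = (15.0, -4.18). ∠ZWB = 144.2° gives WB at 115° from the x-axis; with |WB| = 14.6, B = (8.99, 9.11). ∠WBH = 119.0° gives BH at 176° from the x-axis; with |BH| = 24.3, H = (-15.2, 11.0). ∠BHA = 36.4° gives HA at -40.9° from the x-axis; with |HA| = 10.6, A = (-7.22, 4.07). Then |FA| = |A − F| = 8.29.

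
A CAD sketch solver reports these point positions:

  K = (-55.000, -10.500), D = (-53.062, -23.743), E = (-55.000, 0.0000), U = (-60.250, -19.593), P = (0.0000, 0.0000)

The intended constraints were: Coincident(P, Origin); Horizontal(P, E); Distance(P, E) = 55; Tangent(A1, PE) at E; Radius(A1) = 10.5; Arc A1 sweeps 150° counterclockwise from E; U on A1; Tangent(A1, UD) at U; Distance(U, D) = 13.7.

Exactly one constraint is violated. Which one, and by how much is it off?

Distance(U, D) = 13.7 — off by 5.40.

P = (0.00, 0.00) ✓; P.y = 0.00, E.y = 0.00 ✓; |PE| = 55.00 ✓; ∠(KE, EP) = 90.00° ✓; |KE| = 10.50 ✓; bearing(K→U) − bearing(K→E) = 150.0° ✓; |KU| = 10.50 ✓; ∠(KU, UD) = 90.00° ✓; |UD| = 8.300 ✗.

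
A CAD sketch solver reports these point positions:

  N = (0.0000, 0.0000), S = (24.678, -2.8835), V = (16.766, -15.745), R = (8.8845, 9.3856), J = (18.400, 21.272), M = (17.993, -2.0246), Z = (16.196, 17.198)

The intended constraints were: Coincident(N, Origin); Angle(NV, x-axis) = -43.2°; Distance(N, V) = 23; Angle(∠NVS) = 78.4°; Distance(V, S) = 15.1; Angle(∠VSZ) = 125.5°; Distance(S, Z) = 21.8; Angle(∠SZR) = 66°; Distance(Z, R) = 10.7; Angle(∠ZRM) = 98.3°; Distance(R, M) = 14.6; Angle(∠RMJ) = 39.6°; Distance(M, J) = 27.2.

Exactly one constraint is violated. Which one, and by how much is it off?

Distance(M, J) = 27.2 — off by 3.90.

N = (0.00, 0.00) ✓; NV at -43.20° ✓; |NV| = 23.00 ✓; ∠NVS = 78.40° ✓; |VS| = 15.10 ✓; ∠VSZ = 125.5° ✓; |SZ| = 21.80 ✓; ∠SZR = 66.00° ✓; |ZR| = 10.70 ✓; ∠ZRM = 98.30° ✓; |RM| = 14.60 ✓; ∠RMJ = 39.60° ✓; |MJ| = 23.30 ✗.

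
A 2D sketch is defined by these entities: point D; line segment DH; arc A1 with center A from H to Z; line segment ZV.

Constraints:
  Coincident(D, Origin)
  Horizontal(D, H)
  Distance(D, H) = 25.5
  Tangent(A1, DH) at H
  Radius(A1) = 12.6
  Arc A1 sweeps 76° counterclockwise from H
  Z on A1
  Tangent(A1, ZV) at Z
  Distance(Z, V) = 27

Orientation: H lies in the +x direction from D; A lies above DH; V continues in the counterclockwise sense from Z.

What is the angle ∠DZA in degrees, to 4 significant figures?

28.21°

D is at the origin; DH is horizontal with |DH| = 25.5 and H on the +x side, so H = (25.50, 0.000). The tangent condition forces AH to be normal to DH, so A = H + (0, 12.6) = (25.50, 12.60). On A1, H sits at bearing -90° from A; a 76° counterclockwise sweep puts Z at bearing -14°, so Z = A + 12.6·(cos -14°, sin -14°) = (37.73, 9.552). Then cos ∠DZA = ZD·ZA / (|ZD||ZA|), giving 28.21°.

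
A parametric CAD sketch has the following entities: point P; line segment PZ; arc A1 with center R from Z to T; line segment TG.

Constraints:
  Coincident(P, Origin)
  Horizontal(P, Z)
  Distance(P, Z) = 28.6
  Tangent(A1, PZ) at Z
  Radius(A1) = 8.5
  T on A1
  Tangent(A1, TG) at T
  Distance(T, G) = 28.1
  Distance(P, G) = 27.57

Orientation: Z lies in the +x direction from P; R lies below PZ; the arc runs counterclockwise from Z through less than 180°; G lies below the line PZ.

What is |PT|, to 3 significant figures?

21.9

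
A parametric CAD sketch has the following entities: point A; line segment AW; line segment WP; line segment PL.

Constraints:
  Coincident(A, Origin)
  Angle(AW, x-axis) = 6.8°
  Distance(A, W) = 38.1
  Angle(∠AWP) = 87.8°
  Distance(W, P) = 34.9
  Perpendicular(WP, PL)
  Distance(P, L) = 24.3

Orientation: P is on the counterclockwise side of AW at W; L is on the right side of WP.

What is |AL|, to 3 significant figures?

70.8

A is at the origin; AW runs at 6.8° with length 38.1, so W = 38.1·(cos 6.8°, sin 6.8°) = (37.8, 4.51). ∠AWP = 87.8°, so WP runs at 6.8° + (180° − 87.8°) = 99.0° from the x-axis; with |WP| = 34.9, P = W + 34.9·(cos 99.0°, sin 99.0°) = (32.4, 39.0). The perpendicularity gives PL at right angles to WP; with |PL| = 24.3 on the right of WP, L = P + 24.3·(0.988, 0.156) = (56.4, 42.8). Then |AL| = |L − A| = 70.8.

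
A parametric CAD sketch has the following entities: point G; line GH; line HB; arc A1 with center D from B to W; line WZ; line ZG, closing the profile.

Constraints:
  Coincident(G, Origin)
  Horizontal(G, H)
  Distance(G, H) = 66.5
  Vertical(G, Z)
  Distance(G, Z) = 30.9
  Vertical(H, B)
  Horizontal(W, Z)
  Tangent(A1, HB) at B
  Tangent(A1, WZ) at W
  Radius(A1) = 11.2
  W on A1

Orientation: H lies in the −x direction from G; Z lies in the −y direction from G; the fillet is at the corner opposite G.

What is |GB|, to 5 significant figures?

69.357

G is at the origin; G and H share the same y with |GH| = 66.5 and H on the −x side, so H = (-66.500, 0.0000). GZ is vertical with |GZ| = 30.9 and Z on the −y side, so Z = (0.0000, -30.900). The virtual corner opposite G is at (-66.500, -30.900). The tangent condition forces DB to be normal to HB and A1 meets WZ tangentially, so DW is at right angles to WZ, with radius 11.2, so the center D sits 11.2 in from both sides at D = (-55.300, -19.700). That places the tangent points at B = (-66.500, -19.700) on HB and W = (-55.300, -30.900) on WZ. Then |GB| = |B − G| = 69.357.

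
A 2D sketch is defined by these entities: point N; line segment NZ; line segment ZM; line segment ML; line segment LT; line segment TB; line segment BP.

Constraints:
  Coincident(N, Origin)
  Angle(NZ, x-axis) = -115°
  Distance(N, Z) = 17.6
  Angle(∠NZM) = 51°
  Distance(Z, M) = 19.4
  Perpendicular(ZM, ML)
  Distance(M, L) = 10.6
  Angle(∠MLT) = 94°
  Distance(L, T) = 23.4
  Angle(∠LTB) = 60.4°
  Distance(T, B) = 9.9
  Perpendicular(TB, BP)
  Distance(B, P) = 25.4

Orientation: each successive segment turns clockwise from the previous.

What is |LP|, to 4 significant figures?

5.319

N is at the origin; NZ runs at -115.0° with length 17.6, so Z = (-7.438, -15.95). ∠NZM = 51.0° gives ZM at 116.0° from the x-axis; with |ZM| = 19.4, M = (-15.94, 1.486). The perpendicularity gives ML at right angles to ZM, so ML runs at 26.00°; with |ML| = 10.6, L = (-6.415, 6.132). ∠MLT = 94.0° gives LT at -60.00° from the x-axis; with |LT| = 23.4, T = (5.285, -14.13). ∠LTB = 60.4° gives TB at -179.6° from the x-axis; with |TB| = 9.9, B = (-4.615, -14.20). TB is perpendicular to BP, so BP runs at 90.40°; with |BP| = 25.4, P = (-4.792, 11.20). Then |LP| = |P − L| = 5.319.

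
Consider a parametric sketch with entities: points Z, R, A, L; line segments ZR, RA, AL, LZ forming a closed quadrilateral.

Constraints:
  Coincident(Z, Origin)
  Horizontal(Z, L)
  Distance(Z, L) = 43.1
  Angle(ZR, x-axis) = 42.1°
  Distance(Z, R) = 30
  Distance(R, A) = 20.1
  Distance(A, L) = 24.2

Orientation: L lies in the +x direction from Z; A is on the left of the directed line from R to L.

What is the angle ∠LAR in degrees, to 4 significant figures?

81.08°

Checks: ZR at 42.10° ✓; |RA| = 20.10 ✓; |AL| = 24.20 ✓.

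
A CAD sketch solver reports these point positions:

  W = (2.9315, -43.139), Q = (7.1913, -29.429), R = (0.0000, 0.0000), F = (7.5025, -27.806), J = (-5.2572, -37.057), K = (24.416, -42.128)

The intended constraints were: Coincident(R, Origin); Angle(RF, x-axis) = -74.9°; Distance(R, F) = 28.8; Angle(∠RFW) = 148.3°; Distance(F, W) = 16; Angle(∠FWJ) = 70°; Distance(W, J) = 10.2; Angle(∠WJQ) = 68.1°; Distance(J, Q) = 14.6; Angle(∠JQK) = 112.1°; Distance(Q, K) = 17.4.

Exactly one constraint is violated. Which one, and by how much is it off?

Distance(Q, K) = 17.4 — off by 4.00.

R = (0.00, 0.00) ✓; RF at -74.90° ✓; |RF| = 28.80 ✓; ∠RFW = 148.3° ✓; |FW| = 16.00 ✓; ∠FWJ = 70.00° ✓; |WJ| = 10.20 ✓; ∠WJQ = 68.10° ✓; |JQ| = 14.60 ✓; ∠JQK = 112.1° ✓; |QK| = 21.40 ✗.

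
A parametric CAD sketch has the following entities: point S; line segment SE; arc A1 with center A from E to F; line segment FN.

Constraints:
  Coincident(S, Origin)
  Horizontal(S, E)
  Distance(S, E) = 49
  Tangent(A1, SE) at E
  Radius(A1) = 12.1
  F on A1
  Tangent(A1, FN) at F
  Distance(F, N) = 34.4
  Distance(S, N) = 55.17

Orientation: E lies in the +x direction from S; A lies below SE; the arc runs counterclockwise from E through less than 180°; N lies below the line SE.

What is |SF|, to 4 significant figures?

38.47

Checks: |AF| = 12.10 ✓; ∠(AF, FN) = 90.00° ✓; |FN| = 34.40 ✓; |SN| = 55.17 ✓.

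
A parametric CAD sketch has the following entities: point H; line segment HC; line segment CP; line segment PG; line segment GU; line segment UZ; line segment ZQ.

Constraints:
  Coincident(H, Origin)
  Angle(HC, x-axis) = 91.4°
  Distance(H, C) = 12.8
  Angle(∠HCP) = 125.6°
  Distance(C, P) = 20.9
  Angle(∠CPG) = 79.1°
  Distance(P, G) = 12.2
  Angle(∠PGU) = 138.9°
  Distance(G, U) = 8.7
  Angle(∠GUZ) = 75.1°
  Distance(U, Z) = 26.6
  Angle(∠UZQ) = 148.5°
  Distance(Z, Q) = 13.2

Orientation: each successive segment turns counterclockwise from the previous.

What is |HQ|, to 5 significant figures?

32.408

H is at the origin; HC runs at 91.4° with length 12.8, so C = (-0.31273, 12.796). ∠HCP = 125.6° gives CP at 145.80° from the x-axis; with |CP| = 20.9, P = (-17.599, 24.544). ∠CPG = 79.1° gives PG at -113.30° from the x-axis; with |PG| = 12.2, G = (-22.424, 13.339). ∠PGU = 138.9° gives GU at -72.200° from the x-axis; with |GU| = 8.7, U = (-19.765, 5.0552). ∠GUZ = 75.1° gives UZ at 32.700° from the x-axis; with |UZ| = 26.6, Z = (2.6194, 19.426). ∠UZQ = 148.5° gives ZQ at 64.200° from the x-axis; with |ZQ| = 13.2, Q = (8.3644, 31.310). Then |HQ| = |Q − H| = 32.408.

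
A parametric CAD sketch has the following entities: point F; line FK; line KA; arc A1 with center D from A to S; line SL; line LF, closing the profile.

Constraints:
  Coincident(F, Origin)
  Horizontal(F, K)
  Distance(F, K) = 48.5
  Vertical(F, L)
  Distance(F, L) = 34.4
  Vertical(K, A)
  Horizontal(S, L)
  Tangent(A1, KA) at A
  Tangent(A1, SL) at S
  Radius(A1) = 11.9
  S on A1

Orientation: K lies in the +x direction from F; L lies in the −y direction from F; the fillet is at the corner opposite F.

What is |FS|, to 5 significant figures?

50.229

F is at the origin; FK is horizontal with |FK| = 48.5 and K on the +x side, so K = (48.500, 0.0000). FL is vertical with |FL| = 34.4 and L on the −y side, so L = (0.0000, -34.400). The virtual corner opposite F is at (48.500, -34.400). Since A1 is tangent to KA there, DA ⟂ KA and A1 meets SL tangentially, so DS is at right angles to SL, with radius 11.9, so the center D sits 11.9 in from both sides at D = (36.600, -22.500). That places the tangent points at A = (48.500, -22.500) on KA and S = (36.600, -34.400) on SL. Then |FS| = |S − F| = 50.229.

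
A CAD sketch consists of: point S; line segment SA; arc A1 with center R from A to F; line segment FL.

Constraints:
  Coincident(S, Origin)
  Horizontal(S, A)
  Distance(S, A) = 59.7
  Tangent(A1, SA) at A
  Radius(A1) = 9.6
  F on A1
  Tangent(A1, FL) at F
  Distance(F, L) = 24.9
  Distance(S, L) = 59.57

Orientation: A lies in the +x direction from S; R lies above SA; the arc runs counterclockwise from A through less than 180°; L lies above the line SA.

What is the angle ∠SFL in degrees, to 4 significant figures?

58.90°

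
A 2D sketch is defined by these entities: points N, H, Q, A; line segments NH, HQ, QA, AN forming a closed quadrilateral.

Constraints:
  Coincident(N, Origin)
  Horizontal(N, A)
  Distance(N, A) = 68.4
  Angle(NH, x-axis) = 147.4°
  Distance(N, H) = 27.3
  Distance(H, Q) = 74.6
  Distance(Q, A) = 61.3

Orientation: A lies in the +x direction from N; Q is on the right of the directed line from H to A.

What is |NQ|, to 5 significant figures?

49.326

N is at the origin; N and A share the same y with |NA| = 68.4 and A in +x, so A = (68.4, 0). NH runs at 147.4° with |NH| = 27.3, so H = (-22.999, 14.708). Q is determined by |HQ| = 74.6 and |QA| = 61.3 together: it lies at the intersection of circle(H, 74.6) and circle(A, 61.3). With |HA| = 92.575, the foot of the radical line on HA is 56.050 from H and the perpendicular offset is √(74.6² − 56.050²) = 49.230. Taking the right-of-HA solution: Q = (24.517, -42.802).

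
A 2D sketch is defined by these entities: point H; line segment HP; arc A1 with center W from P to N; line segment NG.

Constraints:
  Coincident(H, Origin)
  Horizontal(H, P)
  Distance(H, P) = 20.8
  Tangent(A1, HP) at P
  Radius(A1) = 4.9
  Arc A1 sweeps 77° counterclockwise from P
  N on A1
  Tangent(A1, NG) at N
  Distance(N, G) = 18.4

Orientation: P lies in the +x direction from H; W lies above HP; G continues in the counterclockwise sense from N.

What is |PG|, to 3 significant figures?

23.5

On A1, P sits at bearing -90° from W; a 77° counterclockwise sweep puts N at bearing -13°, so N = W + 4.9·(cos -13°, sin -13°) = (25.6, 3.80). The tangent condition forces WN to be normal to NG, so NG runs along (−sin -13°, cos -13°); with |NG| = 18.4, G = (29.7, 21.7). Then |PG| = |G − P| = 23.5.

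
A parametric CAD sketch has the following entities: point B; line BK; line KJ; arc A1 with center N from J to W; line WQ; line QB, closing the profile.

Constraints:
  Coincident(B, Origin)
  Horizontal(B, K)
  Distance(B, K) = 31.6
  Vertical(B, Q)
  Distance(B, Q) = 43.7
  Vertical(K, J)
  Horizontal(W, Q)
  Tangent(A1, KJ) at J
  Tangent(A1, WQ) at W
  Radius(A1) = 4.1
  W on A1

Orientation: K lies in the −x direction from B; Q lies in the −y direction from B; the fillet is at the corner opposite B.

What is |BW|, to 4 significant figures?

51.63

B is at the origin; B and K share the same y with |BK| = 31.6 and K on the −x side, so K = (-31.60, 0.000). B and Q share the same x with |BQ| = 43.7 and Q on the −y side, so Q = (0.000, -43.70). The virtual corner opposite B is at (-31.60, -43.70). The tangent condition forces NJ to be normal to KJ and A1 meets WQ tangentially, so NW is at right angles to WQ, with radius 4.1, so the center N sits 4.1 in from both sides at N = (-27.50, -39.60). That places the tangent points at J = (-31.60, -39.60) on KJ and W = (-27.50, -43.70) on WQ. Then |BW| = |W − B| = 51.63.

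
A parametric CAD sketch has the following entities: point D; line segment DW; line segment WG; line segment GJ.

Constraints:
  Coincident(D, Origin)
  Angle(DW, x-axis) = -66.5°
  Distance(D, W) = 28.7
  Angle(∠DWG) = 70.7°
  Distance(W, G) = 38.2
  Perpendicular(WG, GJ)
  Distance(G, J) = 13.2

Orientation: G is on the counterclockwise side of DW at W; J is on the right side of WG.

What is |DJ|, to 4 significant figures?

49.47

∠DWG = 70.7°, so WG runs at -66.5° + (180° − 70.7°) = 42.80° from the x-axis; with |WG| = 38.2, G = W + 38.2·(cos 42.80°, sin 42.80°) = (39.47, -0.3650). The perpendicularity gives GJ at right angles to WG; with |GJ| = 13.2 on the right of WG, J = G + 13.2·(0.6794, -0.7337) = (48.44, -10.05). Then |DJ| = |J − D| = 49.47.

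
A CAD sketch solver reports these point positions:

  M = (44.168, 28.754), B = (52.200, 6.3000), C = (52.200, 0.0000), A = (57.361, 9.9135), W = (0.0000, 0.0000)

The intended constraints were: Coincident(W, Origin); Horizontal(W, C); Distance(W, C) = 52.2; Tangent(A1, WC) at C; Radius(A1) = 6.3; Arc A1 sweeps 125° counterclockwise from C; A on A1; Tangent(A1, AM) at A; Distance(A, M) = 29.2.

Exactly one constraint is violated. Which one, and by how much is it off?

Distance(A, M) = 29.2 — off by 6.20.

W = (0.00, 0.00) ✓; W.y = 0.00, C.y = 0.00 ✓; |WC| = 52.20 ✓; ∠(BC, CW) = 90.00° ✓; |BC| = 6.300 ✓; bearing(B→A) − bearing(B→C) = 125.0° ✓; |BA| = 6.300 ✓; ∠(BA, AM) = 90.00° ✓; |AM| = 23.00 ✗.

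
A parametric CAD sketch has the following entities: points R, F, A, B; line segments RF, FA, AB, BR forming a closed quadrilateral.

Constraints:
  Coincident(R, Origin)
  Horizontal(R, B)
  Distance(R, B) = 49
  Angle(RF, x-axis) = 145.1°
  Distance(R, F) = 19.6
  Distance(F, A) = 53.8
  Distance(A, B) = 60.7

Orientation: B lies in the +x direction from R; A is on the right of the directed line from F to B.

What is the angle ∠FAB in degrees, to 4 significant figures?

70.14°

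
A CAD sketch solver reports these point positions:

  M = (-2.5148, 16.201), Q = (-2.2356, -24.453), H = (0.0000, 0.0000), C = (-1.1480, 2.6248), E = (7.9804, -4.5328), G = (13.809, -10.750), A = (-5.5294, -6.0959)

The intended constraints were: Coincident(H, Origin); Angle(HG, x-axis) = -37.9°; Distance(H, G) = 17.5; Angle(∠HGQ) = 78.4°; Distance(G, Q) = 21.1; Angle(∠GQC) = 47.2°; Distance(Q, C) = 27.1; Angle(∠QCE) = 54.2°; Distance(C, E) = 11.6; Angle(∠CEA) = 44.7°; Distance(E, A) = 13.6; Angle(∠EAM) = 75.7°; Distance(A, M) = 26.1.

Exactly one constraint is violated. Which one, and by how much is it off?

Distance(A, M) = 26.1 — off by 3.60.

H = (0.00, 0.00) ✓; HG at -37.90° ✓; |HG| = 17.50 ✓; ∠HGQ = 78.40° ✓; |GQ| = 21.10 ✓; ∠GQC = 47.20° ✓; |QC| = 27.10 ✓; ∠QCE = 54.20° ✓; |CE| = 11.60 ✓; ∠CEA = 44.70° ✓; |EA| = 13.60 ✓; ∠EAM = 75.70° ✓; |AM| = 22.50 ✗.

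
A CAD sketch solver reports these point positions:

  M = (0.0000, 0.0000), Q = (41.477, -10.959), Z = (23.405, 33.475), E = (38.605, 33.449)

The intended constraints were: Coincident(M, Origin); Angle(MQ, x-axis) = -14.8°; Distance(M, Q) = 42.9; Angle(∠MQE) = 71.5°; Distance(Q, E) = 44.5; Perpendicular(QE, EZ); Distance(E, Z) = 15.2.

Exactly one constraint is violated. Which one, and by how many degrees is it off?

Perpendicular(QE, EZ) — off by 3.80°.

M = (0.00, 0.00) ✓; MQ at -14.80° ✓; |MQ| = 42.90 ✓; ∠MQE = 71.50° ✓; |QE| = 44.50 ✓; ∠(QE, EZ) = 86.20° ✗; |EZ| = 15.20 ✓.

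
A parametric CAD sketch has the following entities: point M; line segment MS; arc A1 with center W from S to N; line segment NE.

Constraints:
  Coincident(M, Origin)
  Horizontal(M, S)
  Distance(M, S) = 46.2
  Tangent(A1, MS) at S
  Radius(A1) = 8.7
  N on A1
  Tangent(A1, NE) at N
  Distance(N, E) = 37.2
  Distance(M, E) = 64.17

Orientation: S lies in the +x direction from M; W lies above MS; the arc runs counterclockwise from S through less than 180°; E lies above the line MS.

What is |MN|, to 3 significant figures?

55.7

M is at the origin; MS is horizontal with |MS| = 46.2 and S on the +x side, so S = (46.2, 0.00). The tangent condition forces WS to be normal to MS, so W = S + (0, 8.7) = (46.2, 8.70). Since WN ⟂ NE (tangency), |WE| = √(8.7² + 37.2²) = 38.2 regardless of where N sits on A1. So E lies on both circle(M, 64.17) and circle(W, 38.2); the above-MS intersection is E = (43.9, 46.8). N is the foot of the tangent from E: N = (54.5, 11.2).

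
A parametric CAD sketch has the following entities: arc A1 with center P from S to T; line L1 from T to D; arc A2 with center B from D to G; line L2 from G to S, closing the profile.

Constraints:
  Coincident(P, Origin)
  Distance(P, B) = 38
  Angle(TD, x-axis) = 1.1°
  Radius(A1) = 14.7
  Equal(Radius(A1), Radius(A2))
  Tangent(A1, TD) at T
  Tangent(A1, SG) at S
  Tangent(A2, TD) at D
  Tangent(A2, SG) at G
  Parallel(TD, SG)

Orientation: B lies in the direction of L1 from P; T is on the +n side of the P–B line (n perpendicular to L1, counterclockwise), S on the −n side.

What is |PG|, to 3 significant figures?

40.7

The slot axis is L1's direction at 1.1°, so u = (cos 1.1°, sin 1.1°) = (1.00, 0.0192) and n = (−sin 1.1°, cos 1.1°) = (-0.0192, 1.00). P is at the origin and B lies 38.0 along u from P, so B = 38.0·u = (38.0, 0.730). Tangency of A1 to both parallel lines with radius 14.7 puts T and S at P ± 14.7·n: T = (-0.282, 14.7), S = (0.282, -14.7). Equal radii place D and G the same way about B: D = B + 14.7·n = (37.7, 15.4), G = B − 14.7·n = (38.3, -14.0). Then |PG| = |G − P| = 40.7.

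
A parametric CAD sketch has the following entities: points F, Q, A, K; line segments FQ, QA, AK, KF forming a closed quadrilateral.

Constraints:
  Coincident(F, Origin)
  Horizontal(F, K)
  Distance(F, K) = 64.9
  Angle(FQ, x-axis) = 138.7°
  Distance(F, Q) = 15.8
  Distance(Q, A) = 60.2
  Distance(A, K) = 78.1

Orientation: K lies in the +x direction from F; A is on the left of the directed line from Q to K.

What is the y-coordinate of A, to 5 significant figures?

62.589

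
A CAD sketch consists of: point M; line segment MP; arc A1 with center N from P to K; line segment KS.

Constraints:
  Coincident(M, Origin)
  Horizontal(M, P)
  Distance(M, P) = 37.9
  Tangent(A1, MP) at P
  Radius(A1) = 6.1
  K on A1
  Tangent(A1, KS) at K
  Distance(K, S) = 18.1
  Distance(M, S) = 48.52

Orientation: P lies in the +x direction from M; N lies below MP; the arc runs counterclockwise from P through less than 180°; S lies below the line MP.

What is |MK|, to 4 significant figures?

33.88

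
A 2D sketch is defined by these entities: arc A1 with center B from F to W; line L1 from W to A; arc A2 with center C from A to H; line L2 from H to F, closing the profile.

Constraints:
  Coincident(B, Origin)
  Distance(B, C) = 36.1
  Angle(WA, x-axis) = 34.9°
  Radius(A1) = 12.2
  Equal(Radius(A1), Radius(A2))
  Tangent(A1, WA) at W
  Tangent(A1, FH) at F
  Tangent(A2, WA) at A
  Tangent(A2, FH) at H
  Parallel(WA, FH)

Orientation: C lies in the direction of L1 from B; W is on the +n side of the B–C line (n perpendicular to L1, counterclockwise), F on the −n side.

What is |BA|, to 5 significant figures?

38.106

The slot axis is L1's direction at 34.9°, so u = (cos 34.9°, sin 34.9°) = (0.82015, 0.57215) and n = (−sin 34.9°, cos 34.9°) = (-0.57215, 0.82015). B is at the origin and C lies 36.1 along u from B, so C = 36.1·u = (29.607, 20.654). Tangency of A1 to both parallel lines with radius 12.2 puts W and F at B ± 12.2·n: W = (-6.9802, 10.006), F = (6.9802, -10.006). Equal radii place A and H the same way about C: A = C + 12.2·n = (22.627, 30.660), H = C − 12.2·n = (36.588, 10.649). Then |BA| = |A − B| = 38.106.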